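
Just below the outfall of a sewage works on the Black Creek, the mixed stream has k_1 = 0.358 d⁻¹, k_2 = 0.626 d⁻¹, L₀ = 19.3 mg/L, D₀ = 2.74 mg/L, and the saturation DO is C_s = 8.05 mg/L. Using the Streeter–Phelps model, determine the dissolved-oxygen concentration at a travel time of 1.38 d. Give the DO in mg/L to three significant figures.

k_1 L₀/(k_2−k_1) = 0.358×19.3/(0.626−0.358) = 6.909/0.2680 = 25.78 mg/L.
e^(−k_1 t) = e^(−0.358×1.380) = 0.6102; e^(−k_2 t) = e^(−0.626×1.380) = 0.4215.
D = 25.78 × (0.6102 − 0.4215) + 2.74 × 0.4215 = 4.863 + 1.155 = 6.018 mg/L.
DO = C_s − D = 8.05 − 6.018 = 2.032 mg/L.

DO ≈ 2.03 mg/L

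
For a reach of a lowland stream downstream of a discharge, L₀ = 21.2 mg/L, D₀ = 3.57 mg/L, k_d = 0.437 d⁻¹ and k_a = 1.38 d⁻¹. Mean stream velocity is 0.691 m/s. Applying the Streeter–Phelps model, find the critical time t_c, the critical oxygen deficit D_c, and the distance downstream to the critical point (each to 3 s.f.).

At the critical point dD/dt = 0, so k_d L₀ e^(−k_d t) = k_a D. Substituting D(t) from the Streeter–Phelps equation and solving for t gives
t_c = ln[(k_a/k_d)(1 − D₀(k_a−k_d)/(k_d L₀))] / (k_a−k_d).
Here k_a−k_d = 0.9430 d⁻¹ and 1 − D₀(k_a−k_d)/(k_d L₀) = 1 − 3.57×0.9430/(0.437×21.2) = 0.6366, so
t_c = ln(3.158 × 0.6366) / 0.9430 = 0.6983 / 0.9430 = 0.7405 d.
L(t_c) = L₀ e^(−k_d t_c) = 21.2 × 0.7235 = 15.34 mg/L, and at the critical point k_a D_c = k_d L, so D_c = (0.437/1.38) × 15.34 = 4.857 mg/L.
x_c = v t_c = 0.691 m/s × 0.7405 d × 86400 s/d = 44210 m ≈ 44.2 km.

t_c ≈ 0.741 d; D_c ≈ 4.86 mg/L; x_c ≈ 44.2 km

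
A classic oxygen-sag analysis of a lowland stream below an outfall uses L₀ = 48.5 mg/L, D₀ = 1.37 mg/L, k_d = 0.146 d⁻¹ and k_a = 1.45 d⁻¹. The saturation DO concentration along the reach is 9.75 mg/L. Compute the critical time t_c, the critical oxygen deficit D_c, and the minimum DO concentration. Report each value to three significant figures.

t_c ≈ 1.54 d; D_c ≈ 3.90 mg/L; min DO ≈ 5.85 mg/L

At the critical point dD/dt = 0, so k_d L₀ e^(−k_d t) = k_a D. Substituting D(t) from the Streeter–Phelps equation and solving for t gives
t_c = ln[(k_a/k_d)(1 − D₀(k_a−k_d)/(k_d L₀))] / (k_a−k_d).
Here k_a−k_d = 1.304 d⁻¹ and 1 − D₀(k_a−k_d)/(k_d L₀) = 1 − 1.37×1.304/(0.146×48.5) = 0.7477, so
t_c = ln(9.932 × 0.7477) / 1.304 = 2.005 / 1.304 = 1.538 d.
D_c = (k_d/k_a) L₀ e^(−k_d t_c) = (0.146/1.45) × 48.5 × e^(−0.146×1.538) = 0.1007 × 48.5 × 0.7989 = 3.902 mg/L.
Minimum DO = C_s − D_c = 9.75 − 3.902 = 5.848 mg/L.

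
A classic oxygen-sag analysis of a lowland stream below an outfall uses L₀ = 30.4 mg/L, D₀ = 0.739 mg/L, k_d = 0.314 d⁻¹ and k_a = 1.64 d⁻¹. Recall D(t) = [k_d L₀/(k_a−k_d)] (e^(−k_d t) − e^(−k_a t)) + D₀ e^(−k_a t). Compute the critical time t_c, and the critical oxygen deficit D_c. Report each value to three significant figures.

t_c = [1/(k_a−k_d)] ln[(k_a/k_d)(1 − D₀(k_a−k_d)/(k_d L₀))]
= [1/(1.64−0.314)] ln[(1.64/0.314)(1 − 0.739×1.326/(0.314×30.4))]
= (1/1.326) ln[5.223 × 0.8973] = 0.7541 × ln(4.687) = 0.7541 × 1.545 = 1.165 d.
D_c = (k_d/k_a) L₀ e^(−k_d t_c) = (0.314/1.64) × 30.4 × e^(−0.314×1.165) = 0.1915 × 30.4 × 0.6936 = 4.037 mg/L.

t_c ≈ 1.16 d; D_c ≈ 4.04 mg/L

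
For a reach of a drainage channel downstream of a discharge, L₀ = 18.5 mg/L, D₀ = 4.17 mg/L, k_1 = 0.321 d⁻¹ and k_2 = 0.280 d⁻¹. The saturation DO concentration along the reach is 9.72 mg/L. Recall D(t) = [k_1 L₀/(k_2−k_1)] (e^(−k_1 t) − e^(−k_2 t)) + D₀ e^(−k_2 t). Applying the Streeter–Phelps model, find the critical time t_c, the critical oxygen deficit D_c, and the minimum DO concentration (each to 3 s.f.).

t_c ≈ 2.64 d; D_c ≈ 9.09 mg/L; min DO ≈ 0.634 mg/L

With k_2/k_1 = 0.8723 and 1 − D₀(k_2−k_1)/(k_1 L₀) = 1.029,
t_c = ln(0.8723 × 1.029) / (0.280 − 0.321) = ln(0.8974) / -0.04100 = -0.1083/-0.04100 = 2.641 d.
D_c = (k_1/k_2) L₀ e^(−k_1 t_c) = (0.321/0.280) × 18.5 × e^(−0.321×2.641) = 1.146 × 18.5 × 0.4284 = 9.086 mg/L.
Minimum DO = C_s − D_c = 9.72 − 9.086 = 0.6337 mg/L.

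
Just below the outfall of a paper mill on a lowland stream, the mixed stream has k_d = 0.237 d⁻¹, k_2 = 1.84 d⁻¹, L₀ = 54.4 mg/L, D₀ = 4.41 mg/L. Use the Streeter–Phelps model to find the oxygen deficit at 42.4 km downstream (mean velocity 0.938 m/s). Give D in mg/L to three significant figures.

D ≈ 5.72 mg/L

Travel time t = x/v = 42.4 km / (0.938 m/s) = 42400 m / 0.938 m/s = 45200 s = 0.5232 d.
k_d L₀/(k_2−k_d) = 0.237×54.4/(1.84−0.237) = 12.89/1.603 = 8.043 mg/L.
e^(−k_d t) = e^(−0.237×0.5232) = 0.8834; e^(−k_2 t) = e^(−1.84×0.5232) = 0.3819.
D = 8.043 × (0.8834 − 0.3819) + 4.41 × 0.3819 = 4.034 + 1.684 = 5.718 mg/L.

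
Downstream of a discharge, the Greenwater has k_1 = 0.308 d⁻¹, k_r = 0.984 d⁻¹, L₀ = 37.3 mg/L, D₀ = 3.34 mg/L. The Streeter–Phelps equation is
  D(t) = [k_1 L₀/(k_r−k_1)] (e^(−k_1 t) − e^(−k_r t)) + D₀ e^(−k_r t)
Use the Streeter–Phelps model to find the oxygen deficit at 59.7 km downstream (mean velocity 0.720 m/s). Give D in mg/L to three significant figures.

D ≈ 7.33 mg/L

Travel time t = x/v = 59.7 km / (0.720 m/s) = 59700 m / 0.720 m/s = 82920 s = 0.9597 d.
k_1 L₀/(k_r−k_1) = 0.308×37.3/(0.984−0.308) = 11.49/0.6760 = 16.99 mg/L.
e^(−k_1 t) = e^(−0.308×0.9597) = 0.7441; e^(−k_r t) = e^(−0.984×0.9597) = 0.3889.
D = 16.99 × (0.7441 − 0.3889) + 3.34 × 0.3889 = 6.036 + 1.299 = 7.335 mg/L.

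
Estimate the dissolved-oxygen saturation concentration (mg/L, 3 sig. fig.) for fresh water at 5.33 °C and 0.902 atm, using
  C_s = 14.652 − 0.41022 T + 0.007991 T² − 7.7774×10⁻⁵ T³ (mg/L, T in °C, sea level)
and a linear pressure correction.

At sea level: C_s = 14.652 − 0.41022×5.33 + 0.007991×5.33² − 7.7774×10⁻⁵×5.33³ = 12.68 mg/L.
Pressure correction: C_s' = 12.68 × 0.902 = 11.44 mg/L.

C_s ≈ 11.4 mg/L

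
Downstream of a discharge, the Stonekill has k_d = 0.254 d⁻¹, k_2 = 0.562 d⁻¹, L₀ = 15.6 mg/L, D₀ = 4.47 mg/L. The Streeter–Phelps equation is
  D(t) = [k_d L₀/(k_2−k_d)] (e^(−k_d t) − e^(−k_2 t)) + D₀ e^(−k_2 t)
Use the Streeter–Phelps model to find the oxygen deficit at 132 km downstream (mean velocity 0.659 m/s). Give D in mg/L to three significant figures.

Travel time t = x/v = 132 km / (0.659 m/s) = 132000 m / 0.659 m/s = 200300 s = 2.318 d.
k_d L₀/(k_2−k_d) = 0.254×15.6/(0.562−0.254) = 3.962/0.3080 = 12.86 mg/L.
e^(−k_d t) = e^(−0.254×2.318) = 0.5550; e^(−k_2 t) = e^(−0.562×2.318) = 0.2717.
D = 12.86 × (0.5550 − 0.2717) + 4.47 × 0.2717 = 3.644 + 1.215 = 4.858 mg/L.

D ≈ 4.86 mg/L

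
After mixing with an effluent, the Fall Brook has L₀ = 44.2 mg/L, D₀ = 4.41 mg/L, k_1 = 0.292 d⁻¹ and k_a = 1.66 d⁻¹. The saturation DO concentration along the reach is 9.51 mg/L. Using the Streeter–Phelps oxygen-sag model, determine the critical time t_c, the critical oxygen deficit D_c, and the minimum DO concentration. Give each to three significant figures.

t_c ≈ 0.810 d; D_c ≈ 6.14 mg/L; min DO ≈ 3.37 mg/L

With k_a/k_1 = 5.685 and 1 − D₀(k_a−k_1)/(k_1 L₀) = 0.5326,
t_c = ln(5.685 × 0.5326) / (1.66 − 0.292) = ln(3.028) / 1.368 = 1.108/1.368 = 0.8098 d.
L(t_c) = L₀ e^(−k_1 t_c) = 44.2 × 0.7894 = 34.89 mg/L, and at the critical point k_a D_c = k_1 L, so D_c = (0.292/1.66) × 34.89 = 6.138 mg/L.
Minimum DO = C_s − D_c = 9.51 − 6.138 = 3.372 mg/L.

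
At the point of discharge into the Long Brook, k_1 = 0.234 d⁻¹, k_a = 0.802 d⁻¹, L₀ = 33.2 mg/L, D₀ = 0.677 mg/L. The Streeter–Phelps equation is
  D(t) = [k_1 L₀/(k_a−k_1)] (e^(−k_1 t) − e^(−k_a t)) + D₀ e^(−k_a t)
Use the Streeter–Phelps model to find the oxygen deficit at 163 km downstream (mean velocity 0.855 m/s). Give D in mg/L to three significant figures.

Travel time t = x/v = 163 km / (0.855 m/s) = 163000 m / 0.855 m/s = 190600 s = 2.207 d.
k_1 L₀/(k_a−k_1) = 0.234×33.2/(0.802−0.234) = 7.769/0.5680 = 13.68 mg/L.
e^(−k_1 t) = e^(−0.234×2.207) = 0.5967; e^(−k_a t) = e^(−0.802×2.207) = 0.1704.
D = 13.68 × (0.5967 − 0.1704) + 0.677 × 0.1704 = 5.831 + 0.1154 = 5.946 mg/L.

D ≈ 5.95 mg/L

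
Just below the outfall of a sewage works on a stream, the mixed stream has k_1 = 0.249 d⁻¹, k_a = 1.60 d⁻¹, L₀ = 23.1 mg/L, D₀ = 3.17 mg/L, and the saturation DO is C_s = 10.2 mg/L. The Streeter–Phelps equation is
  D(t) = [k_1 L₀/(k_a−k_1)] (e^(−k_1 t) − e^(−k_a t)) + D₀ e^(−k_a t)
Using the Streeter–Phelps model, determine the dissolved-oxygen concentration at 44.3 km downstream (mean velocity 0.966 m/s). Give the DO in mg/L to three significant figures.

DO ≈ 6.93 mg/L

Travel time t = x/v = 44.3 km / (0.966 m/s) = 44300 m / 0.966 m/s = 45860 s = 0.5308 d.
k_1 L₀/(k_a−k_1) = 0.249×23.1/(1.60−0.249) = 5.752/1.351 = 4.258 mg/L.
e^(−k_1 t) = e^(−0.249×0.5308) = 0.8762; e^(−k_a t) = e^(−1.60×0.5308) = 0.4277.
D = 4.258 × (0.8762 − 0.4277) + 3.17 × 0.4277 = 1.909 + 1.356 = 3.265 mg/L.
DO = C_s − D = 10.2 − 3.265 = 6.935 mg/L.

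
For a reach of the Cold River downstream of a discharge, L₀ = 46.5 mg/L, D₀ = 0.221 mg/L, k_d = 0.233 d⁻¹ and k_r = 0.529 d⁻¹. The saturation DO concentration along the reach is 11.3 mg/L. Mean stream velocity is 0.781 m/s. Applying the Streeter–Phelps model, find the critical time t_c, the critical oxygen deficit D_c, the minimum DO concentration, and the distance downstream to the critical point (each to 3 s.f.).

t_c ≈ 2.75 d; D_c ≈ 10.8 mg/L; min DO ≈ 0.508 mg/L; x_c ≈ 186 km

With k_r/k_d = 2.270 and 1 − D₀(k_r−k_d)/(k_d L₀) = 0.9940,
t_c = ln(2.270 × 0.9940) / (0.529 − 0.233) = ln(2.257) / 0.2960 = 0.8139/0.2960 = 2.750 d.
L(t_c) = L₀ e^(−k_d t_c) = 46.5 × 0.5269 = 24.50 mg/L, and at the critical point k_r D_c = k_d L, so D_c = (0.233/0.529) × 24.50 = 10.79 mg/L.
Minimum DO = C_s − D_c = 11.3 − 10.79 = 0.5077 mg/L.
x_c = v t_c = 0.781 m/s × 2.750 d × 86400 s/d = 185500 m ≈ 186 km.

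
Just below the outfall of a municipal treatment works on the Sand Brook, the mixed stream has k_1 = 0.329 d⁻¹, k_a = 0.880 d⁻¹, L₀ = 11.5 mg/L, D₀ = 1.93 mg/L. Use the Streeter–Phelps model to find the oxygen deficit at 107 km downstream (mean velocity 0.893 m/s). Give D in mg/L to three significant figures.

Travel time t = x/v = 107 km / (0.893 m/s) = 107000 m / 0.893 m/s = 119800 s = 1.387 d.
k_1 L₀/(k_a−k_1) = 0.329×11.5/(0.880−0.329) = 3.784/0.5510 = 6.867 mg/L.
e^(−k_1 t) = e^(−0.329×1.387) = 0.6336; e^(−k_a t) = e^(−0.880×1.387) = 0.2951.
D = 6.867 × (0.6336 − 0.2951) + 1.93 × 0.2951 = 2.325 + 0.5696 = 2.894 mg/L.

D ≈ 2.89 mg/L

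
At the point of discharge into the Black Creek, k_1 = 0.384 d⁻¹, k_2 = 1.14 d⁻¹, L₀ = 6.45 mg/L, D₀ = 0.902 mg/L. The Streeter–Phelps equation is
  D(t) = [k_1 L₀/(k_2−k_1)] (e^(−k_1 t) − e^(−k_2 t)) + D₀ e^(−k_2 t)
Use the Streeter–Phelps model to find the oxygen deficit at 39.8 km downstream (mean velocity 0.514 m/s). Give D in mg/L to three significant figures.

Travel time t = x/v = 39.8 km / (0.514 m/s) = 39800 m / 0.514 m/s = 77430 s = 0.8962 d.
k_1 L₀/(k_2−k_1) = 0.384×6.45/(1.14−0.384) = 2.477/0.7560 = 3.276 mg/L.
e^(−k_1 t) = e^(−0.384×0.8962) = 0.7088; e^(−k_2 t) = e^(−1.14×0.8962) = 0.3600.
D = 3.276 × (0.7088 − 0.3600) + 0.902 × 0.3600 = 1.143 + 0.3247 = 1.468 mg/L.

D ≈ 1.47 mg/L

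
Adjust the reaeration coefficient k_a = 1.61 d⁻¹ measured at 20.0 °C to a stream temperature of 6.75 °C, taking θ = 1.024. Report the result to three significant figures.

k_a ≈ 1.18 d⁻¹

k_a(T₂) = k_a(T₁) · θ^(T₂−T₁) = 1.61 × 1.024^(6.75−20.0)
= 1.61 × 1.024^-13.2 = 1.61 × 0.7303 = 1.176 d⁻¹.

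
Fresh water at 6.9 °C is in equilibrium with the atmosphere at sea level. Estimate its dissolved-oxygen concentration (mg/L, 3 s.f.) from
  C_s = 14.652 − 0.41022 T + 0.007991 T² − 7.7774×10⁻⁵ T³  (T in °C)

C_s = 14.652 − 0.41022×6.9 + 0.007991×6.9² − 7.7774×10⁻⁵×6.9³ = 12.18 mg/L.

C_s ≈ 12.2 mg/L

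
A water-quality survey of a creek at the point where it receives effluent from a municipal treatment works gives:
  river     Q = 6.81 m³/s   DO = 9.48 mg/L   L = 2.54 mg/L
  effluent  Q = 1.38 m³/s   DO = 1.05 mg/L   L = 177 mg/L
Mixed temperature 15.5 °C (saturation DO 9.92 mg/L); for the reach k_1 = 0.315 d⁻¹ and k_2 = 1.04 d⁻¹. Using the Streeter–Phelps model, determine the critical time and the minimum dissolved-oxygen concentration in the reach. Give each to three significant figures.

Mixed DO = (6.81×9.48 + 1.38×1.05)/(6.81+1.38) = 66.01/8.190 = 8.060 mg/L.
Mixed L₀ = (6.81×2.54 + 1.38×177)/(8.190) = 261.6/8.190 = 31.94 mg/L.
Initial deficit D₀ = C_s − DO₀ = 9.92 − 8.060 = 1.860 mg/L.
t_c = (1/0.7250) ln[(1.04/0.315)(1 − 1.860×0.7250/(0.315×31.94))] = 1.379 × ln(2.859) = 1.449 d.
D_c = (0.315/1.04) × 31.94 × e^(−0.315×1.449) = 0.3029 × 31.94 × 0.6336 = 6.128 mg/L.
Minimum DO = 9.92 − 6.128 = 3.792 mg/L.

t_c ≈ 1.45 d; minimum DO ≈ 3.79 mg/L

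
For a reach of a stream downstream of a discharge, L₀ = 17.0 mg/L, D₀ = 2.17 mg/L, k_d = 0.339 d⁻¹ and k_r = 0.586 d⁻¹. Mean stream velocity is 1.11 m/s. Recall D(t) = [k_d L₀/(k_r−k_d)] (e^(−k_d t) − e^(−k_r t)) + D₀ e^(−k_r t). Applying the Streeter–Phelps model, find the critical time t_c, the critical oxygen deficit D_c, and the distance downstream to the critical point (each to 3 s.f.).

t_c ≈ 1.82 d; D_c ≈ 5.31 mg/L; x_c ≈ 175 km

t_c = [1/(k_r−k_d)] ln[(k_r/k_d)(1 − D₀(k_r−k_d)/(k_d L₀))]
= [1/(0.586−0.339)] ln[(0.586/0.339)(1 − 2.17×0.2470/(0.339×17.0))]
= (1/0.2470) ln[1.729 × 0.9070] = 4.049 × ln(1.568) = 4.049 × 0.4497 = 1.821 d.
L(t_c) = L₀ e^(−k_d t_c) = 17.0 × 0.5395 = 9.171 mg/L, and at the critical point k_r D_c = k_d L, so D_c = (0.339/0.586) × 9.171 = 5.305 mg/L.
x_c = v t_c = 1.11 m/s × 1.821 d × 86400 s/d = 174600 m ≈ 175 km.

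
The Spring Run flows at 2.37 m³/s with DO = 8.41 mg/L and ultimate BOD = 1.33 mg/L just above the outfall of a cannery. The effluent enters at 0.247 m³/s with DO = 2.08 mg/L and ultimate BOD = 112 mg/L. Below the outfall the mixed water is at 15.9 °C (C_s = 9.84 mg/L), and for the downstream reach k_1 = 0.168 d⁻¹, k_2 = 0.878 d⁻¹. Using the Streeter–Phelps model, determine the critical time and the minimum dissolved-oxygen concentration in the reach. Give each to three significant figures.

t_c ≈ 0.497 d; minimum DO ≈ 7.77 mg/L

Mixed DO = (2.37×8.41 + 0.247×2.08)/(2.37+0.247) = 20.45/2.617 = 7.813 mg/L.
Mixed L₀ = (2.37×1.33 + 0.247×112)/(2.617) = 30.82/2.617 = 11.78 mg/L.
Initial deficit D₀ = C_s − DO₀ = 9.84 − 7.813 = 2.027 mg/L.
t_c = (1/0.7100) ln[(0.878/0.168)(1 − 2.027×0.7100/(0.168×11.78))] = 1.408 × ln(1.423) = 0.4972 d.
D_c = (0.168/0.878) × 11.78 × e^(−0.168×0.4972) = 0.1913 × 11.78 × 0.9199 = 2.073 mg/L.
Minimum DO = 9.84 − 2.073 = 7.767 mg/L.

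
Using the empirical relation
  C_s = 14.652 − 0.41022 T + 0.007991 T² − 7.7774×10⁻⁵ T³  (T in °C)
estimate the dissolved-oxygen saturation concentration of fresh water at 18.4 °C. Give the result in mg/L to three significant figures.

C_s ≈ 9.32 mg/L

C_s = 14.652 − 0.41022×18.4 + 0.007991×18.4² − 7.7774×10⁻⁵×18.4³ = 9.325 mg/L.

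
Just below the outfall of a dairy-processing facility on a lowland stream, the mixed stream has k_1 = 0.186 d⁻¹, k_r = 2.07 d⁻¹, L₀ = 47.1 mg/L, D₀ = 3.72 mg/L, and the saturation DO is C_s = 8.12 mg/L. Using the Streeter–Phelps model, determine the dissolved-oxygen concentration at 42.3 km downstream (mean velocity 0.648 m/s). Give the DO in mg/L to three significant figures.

DO ≈ 4.27 mg/L

Travel time t = x/v = 42.3 km / (0.648 m/s) = 42300 m / 0.648 m/s = 65280 s = 0.7555 d.
k_1 L₀/(k_r−k_1) = 0.186×47.1/(2.07−0.186) = 8.761/1.884 = 4.650 mg/L.
e^(−k_1 t) = e^(−0.186×0.7555) = 0.8689; e^(−k_r t) = e^(−2.07×0.7555) = 0.2093.
D = 4.650 × (0.8689 − 0.2093) + 3.72 × 0.2093 = 3.067 + 0.7786 = 3.846 mg/L.
DO = C_s − D = 8.12 − 3.846 = 4.274 mg/L.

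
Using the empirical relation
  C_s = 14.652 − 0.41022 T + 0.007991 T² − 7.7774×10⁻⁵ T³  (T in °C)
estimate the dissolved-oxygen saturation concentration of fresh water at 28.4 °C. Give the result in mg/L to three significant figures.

C_s = 14.652 − 0.41022×28.4 + 0.007991×28.4² − 7.7774×10⁻⁵×28.4³ = 7.665 mg/L.

C_s ≈ 7.67 mg/L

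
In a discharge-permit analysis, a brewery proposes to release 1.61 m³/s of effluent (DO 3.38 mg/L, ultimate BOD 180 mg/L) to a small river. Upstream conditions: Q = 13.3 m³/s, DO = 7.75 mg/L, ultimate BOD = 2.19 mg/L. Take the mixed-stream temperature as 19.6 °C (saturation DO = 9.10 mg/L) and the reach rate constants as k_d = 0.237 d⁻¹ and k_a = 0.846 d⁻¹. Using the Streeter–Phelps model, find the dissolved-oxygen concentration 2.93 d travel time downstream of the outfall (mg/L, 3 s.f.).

DO ≈ 5.49 mg/L

Mixed DO = (13.3×7.75 + 1.61×3.38)/(13.3+1.61) = 108.5/14.91 = 7.278 mg/L.
Mixed L₀ = (13.3×2.19 + 1.61×180)/(14.91) = 318.9/14.91 = 21.39 mg/L.
Initial deficit D₀ = C_s − DO₀ = 9.10 − 7.278 = 1.822 mg/L.
D(2.93) = [0.237×21.39/(0.846−0.237)](e^(−0.237×2.93) − e^(−0.846×2.93)) + 1.822 e^(−0.846×2.93)
= 8.324 × (0.4994 − 0.08385) + 1.822 × 0.08385 = 3.612 mg/L.
DO = 9.10 − 3.612 = 5.488 mg/L.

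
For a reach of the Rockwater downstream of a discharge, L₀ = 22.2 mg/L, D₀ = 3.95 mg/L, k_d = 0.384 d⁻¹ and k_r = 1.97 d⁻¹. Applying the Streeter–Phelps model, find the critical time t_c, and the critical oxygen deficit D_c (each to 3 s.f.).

t_c ≈ 0.194 d; D_c ≈ 4.02 mg/L

At the critical point dD/dt = 0, so k_d L₀ e^(−k_d t) = k_r D. Substituting D(t) from the Streeter–Phelps equation and solving for t gives
t_c = ln[(k_r/k_d)(1 − D₀(k_r−k_d)/(k_d L₀))] / (k_r−k_d).
Here k_r−k_d = 1.586 d⁻¹ and 1 − D₀(k_r−k_d)/(k_d L₀) = 1 − 3.95×1.586/(0.384×22.2) = 0.2651, so
t_c = ln(5.130 × 0.2651) / 1.586 = 0.3076 / 1.586 = 0.1939 d.
D_c = (k_d/k_r) L₀ e^(−k_d t_c) = (0.384/1.97) × 22.2 × e^(−0.384×0.1939) = 0.1949 × 22.2 × 0.9282 = 4.017 mg/L.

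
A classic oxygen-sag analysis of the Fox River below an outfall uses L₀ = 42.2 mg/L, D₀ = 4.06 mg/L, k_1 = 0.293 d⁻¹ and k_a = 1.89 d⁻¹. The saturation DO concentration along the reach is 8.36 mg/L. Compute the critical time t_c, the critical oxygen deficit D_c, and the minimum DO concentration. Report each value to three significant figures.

t_c ≈ 0.702 d; D_c ≈ 5.33 mg/L; min DO ≈ 3.03 mg/L

With k_a/k_1 = 6.451 and 1 − D₀(k_a−k_1)/(k_1 L₀) = 0.4756,
t_c = ln(6.451 × 0.4756) / (1.89 − 0.293) = ln(3.068) / 1.597 = 1.121/1.597 = 0.7019 d.
D_c = (k_1/k_a) L₀ e^(−k_1 t_c) = (0.293/1.89) × 42.2 × e^(−0.293×0.7019) = 0.1550 × 42.2 × 0.8141 = 5.326 mg/L.
Minimum DO = C_s − D_c = 8.36 − 5.326 = 3.034 mg/L.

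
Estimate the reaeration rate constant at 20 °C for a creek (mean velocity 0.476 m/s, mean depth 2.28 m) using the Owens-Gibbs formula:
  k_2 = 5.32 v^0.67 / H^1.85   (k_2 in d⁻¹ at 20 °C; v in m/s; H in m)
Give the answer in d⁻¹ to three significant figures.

k_2 = 5.32 × 0.476^0.67 / 2.28^1.85 = 5.32 × 0.6081 / 4.594 = 0.7043 d⁻¹.

k_2 ≈ 0.704 d⁻¹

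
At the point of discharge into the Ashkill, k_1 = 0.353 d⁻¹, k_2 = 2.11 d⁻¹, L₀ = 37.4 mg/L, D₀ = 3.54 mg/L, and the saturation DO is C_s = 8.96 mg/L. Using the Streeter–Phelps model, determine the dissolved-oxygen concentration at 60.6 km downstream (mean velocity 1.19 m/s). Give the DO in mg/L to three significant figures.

DO ≈ 4.00 mg/L

Travel time t = x/v = 60.6 km / (1.19 m/s) = 60600 m / 1.19 m/s = 50920 s = 0.5894 d.
k_1 L₀/(k_2−k_1) = 0.353×37.4/(2.11−0.353) = 13.20/1.757 = 7.514 mg/L.
e^(−k_1 t) = e^(−0.353×0.5894) = 0.8122; e^(−k_2 t) = e^(−2.11×0.5894) = 0.2883.
D = 7.514 × (0.8122 − 0.2883) + 3.54 × 0.2883 = 3.936 + 1.021 = 4.957 mg/L.
DO = C_s − D = 8.96 − 4.957 = 4.003 mg/L.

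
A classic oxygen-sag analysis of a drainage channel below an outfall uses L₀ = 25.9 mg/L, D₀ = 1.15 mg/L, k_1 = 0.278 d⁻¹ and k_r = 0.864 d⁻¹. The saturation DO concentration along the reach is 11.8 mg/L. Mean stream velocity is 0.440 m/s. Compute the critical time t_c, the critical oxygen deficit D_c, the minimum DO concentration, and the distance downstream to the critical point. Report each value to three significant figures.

With k_r/k_1 = 3.108 and 1 − D₀(k_r−k_1)/(k_1 L₀) = 0.9064,
t_c = ln(3.108 × 0.9064) / (0.864 − 0.278) = ln(2.817) / 0.5860 = 1.036/0.5860 = 1.767 d.
L(t_c) = L₀ e^(−k_1 t_c) = 25.9 × 0.6118 = 15.85 mg/L, and at the critical point k_r D_c = k_1 L, so D_c = (0.278/0.864) × 15.85 = 5.099 mg/L.
Minimum DO = C_s − D_c = 11.8 − 5.099 = 6.701 mg/L.
x_c = v t_c = 0.440 m/s × 1.767 d × 86400 s/d = 67190 m ≈ 67.2 km.

t_c ≈ 1.77 d; D_c ≈ 5.10 mg/L; min DO ≈ 6.70 mg/L; x_c ≈ 67.2 km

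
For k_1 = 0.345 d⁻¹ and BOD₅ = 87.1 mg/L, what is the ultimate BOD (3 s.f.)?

BOD₅ = L₀(1 − e^(−5k_1)) ⇒ L₀ = BOD₅ / (1 − e^(−5×0.345))
= 87.1 / (1 − 0.1782) = 87.1 / 0.8218 = 106.0 mg/L.

L₀ ≈ 106 mg/L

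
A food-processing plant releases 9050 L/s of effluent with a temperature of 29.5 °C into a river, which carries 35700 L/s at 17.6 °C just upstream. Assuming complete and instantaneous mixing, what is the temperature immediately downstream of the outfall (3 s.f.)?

20.0 °C

Flow-weighted mixing: C = (Q_r C_r + Q_w C_w)/(Q_r + Q_w)
= (35700×17.6 + 9050×29.5)/(35700 + 9050) = 895300/44750 = 20.01 °C.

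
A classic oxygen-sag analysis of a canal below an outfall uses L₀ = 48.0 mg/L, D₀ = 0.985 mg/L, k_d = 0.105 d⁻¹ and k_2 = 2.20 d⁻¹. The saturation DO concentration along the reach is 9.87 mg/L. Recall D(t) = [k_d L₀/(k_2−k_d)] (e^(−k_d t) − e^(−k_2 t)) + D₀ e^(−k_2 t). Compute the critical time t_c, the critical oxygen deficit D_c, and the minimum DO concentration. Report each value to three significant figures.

t_c ≈ 1.20 d; D_c ≈ 2.02 mg/L; min DO ≈ 7.85 mg/L

At the critical point dD/dt = 0, so k_d L₀ e^(−k_d t) = k_2 D. Substituting D(t) from the Streeter–Phelps equation and solving for t gives
t_c = ln[(k_2/k_d)(1 − D₀(k_2−k_d)/(k_d L₀))] / (k_2−k_d).
Here k_2−k_d = 2.095 d⁻¹ and 1 − D₀(k_2−k_d)/(k_d L₀) = 1 − 0.985×2.095/(0.105×48.0) = 0.5906, so
t_c = ln(20.95 × 0.5906) / 2.095 = 2.516 / 2.095 = 1.201 d.
L(t_c) = L₀ e^(−k_d t_c) = 48.0 × 0.8815 = 42.31 mg/L, and at the critical point k_2 D_c = k_d L, so D_c = (0.105/2.20) × 42.31 = 2.020 mg/L.
Minimum DO = C_s − D_c = 9.87 − 2.020 = 7.850 mg/L.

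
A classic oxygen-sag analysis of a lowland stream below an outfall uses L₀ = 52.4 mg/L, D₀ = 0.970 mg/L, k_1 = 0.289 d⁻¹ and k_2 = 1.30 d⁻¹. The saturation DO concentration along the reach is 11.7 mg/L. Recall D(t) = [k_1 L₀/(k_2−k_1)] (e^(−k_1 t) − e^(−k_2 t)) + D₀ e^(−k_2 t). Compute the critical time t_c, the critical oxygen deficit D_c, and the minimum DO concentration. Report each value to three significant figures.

t_c ≈ 1.42 d; D_c ≈ 7.73 mg/L; min DO ≈ 3.97 mg/L

t_c = [1/(k_2−k_1)] ln[(k_2/k_1)(1 − D₀(k_2−k_1)/(k_1 L₀))]
= [1/(1.30−0.289)] ln[(1.30/0.289)(1 − 0.970×1.011/(0.289×52.4))]
= (1/1.011) ln[4.498 × 0.9352] = 0.9891 × ln(4.207) = 0.9891 × 1.437 = 1.421 d.
D_c = (k_1/k_2) L₀ e^(−k_1 t_c) = (0.289/1.30) × 52.4 × e^(−0.289×1.421) = 0.2223 × 52.4 × 0.6632 = 7.725 mg/L.
Minimum DO = C_s − D_c = 11.7 − 7.725 = 3.975 mg/L.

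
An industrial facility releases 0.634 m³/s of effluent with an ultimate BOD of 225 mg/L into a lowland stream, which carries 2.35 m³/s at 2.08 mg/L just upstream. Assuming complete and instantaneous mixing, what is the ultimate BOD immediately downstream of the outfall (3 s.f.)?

49.4 mg/L

Flow-weighted mixing: C = (Q_r C_r + Q_w C_w)/(Q_r + Q_w)
= (2.35×2.08 + 0.634×225)/(2.35 + 0.634) = 147.5/2.984 = 49.44 mg/L.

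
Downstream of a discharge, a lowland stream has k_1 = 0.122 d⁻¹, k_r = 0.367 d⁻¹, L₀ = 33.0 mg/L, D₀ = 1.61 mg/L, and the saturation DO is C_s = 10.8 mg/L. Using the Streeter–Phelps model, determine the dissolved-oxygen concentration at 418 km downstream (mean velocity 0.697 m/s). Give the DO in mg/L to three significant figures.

DO ≈ 4.91 mg/L

Travel time t = x/v = 418 km / (0.697 m/s) = 418000 m / 0.697 m/s = 599700 s = 6.941 d.
k_1 L₀/(k_r−k_1) = 0.122×33.0/(0.367−0.122) = 4.026/0.2450 = 16.43 mg/L.
e^(−k_1 t) = e^(−0.122×6.941) = 0.4288; e^(−k_r t) = e^(−0.367×6.941) = 0.07829.
D = 16.43 × (0.4288 − 0.07829) + 1.61 × 0.07829 = 5.760 + 0.1260 = 5.886 mg/L.
DO = C_s − D = 10.8 − 5.886 = 4.914 mg/L.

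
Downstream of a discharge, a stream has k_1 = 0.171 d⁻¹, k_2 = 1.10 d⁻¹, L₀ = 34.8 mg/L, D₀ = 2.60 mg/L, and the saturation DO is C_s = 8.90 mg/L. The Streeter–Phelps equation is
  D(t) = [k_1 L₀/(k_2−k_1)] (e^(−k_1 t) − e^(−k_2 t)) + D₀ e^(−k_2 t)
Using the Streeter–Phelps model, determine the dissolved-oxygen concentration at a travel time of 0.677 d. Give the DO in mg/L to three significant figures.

k_1 L₀/(k_2−k_1) = 0.171×34.8/(1.10−0.171) = 5.951/0.9290 = 6.406 mg/L.
e^(−k_1 t) = e^(−0.171×0.6770) = 0.8907; e^(−k_2 t) = e^(−1.10×0.6770) = 0.4749.
D = 6.406 × (0.8907 − 0.4749) + 2.60 × 0.4749 = 2.663 + 1.235 = 3.898 mg/L.
DO = C_s − D = 8.90 − 3.898 = 5.002 mg/L.

DO ≈ 5.00 mg/L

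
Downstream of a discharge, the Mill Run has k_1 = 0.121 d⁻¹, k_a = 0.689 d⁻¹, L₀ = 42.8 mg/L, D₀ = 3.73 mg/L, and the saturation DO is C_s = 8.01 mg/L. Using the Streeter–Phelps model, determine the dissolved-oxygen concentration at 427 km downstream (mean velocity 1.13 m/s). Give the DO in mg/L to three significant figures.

Travel time t = x/v = 427 km / (1.13 m/s) = 427000 m / 1.13 m/s = 377900 s = 4.374 d.
k_1 L₀/(k_a−k_1) = 0.121×42.8/(0.689−0.121) = 5.179/0.5680 = 9.118 mg/L.
e^(−k_1 t) = e^(−0.121×4.374) = 0.5891; e^(−k_a t) = e^(−0.689×4.374) = 0.04913.
D = 9.118 × (0.5891 − 0.04913) + 3.73 × 0.04913 = 4.923 + 0.1832 = 5.106 mg/L.
DO = C_s − D = 8.01 − 5.106 = 2.904 mg/L.

DO ≈ 2.90 mg/L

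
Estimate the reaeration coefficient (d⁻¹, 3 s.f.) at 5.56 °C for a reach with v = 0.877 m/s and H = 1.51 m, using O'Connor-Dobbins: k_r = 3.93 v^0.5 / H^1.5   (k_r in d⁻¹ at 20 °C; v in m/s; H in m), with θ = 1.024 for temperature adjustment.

k_r(20) = 3.93 × 0.877^0.5 / 1.51^1.5 = 3.93 × 0.9365 / 1.856 = 1.983 d⁻¹.
k_r(5.56) = 1.983 × 1.024^(5.56−20) = 1.983 × 0.7100 = 1.408 d⁻¹.

k_r ≈ 1.41 d⁻¹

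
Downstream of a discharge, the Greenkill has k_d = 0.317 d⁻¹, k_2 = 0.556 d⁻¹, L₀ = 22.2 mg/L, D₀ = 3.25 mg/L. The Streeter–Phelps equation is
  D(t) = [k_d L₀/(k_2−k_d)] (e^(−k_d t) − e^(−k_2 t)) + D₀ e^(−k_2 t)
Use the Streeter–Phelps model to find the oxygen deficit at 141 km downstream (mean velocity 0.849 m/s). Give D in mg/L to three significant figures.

Travel time t = x/v = 141 km / (0.849 m/s) = 141000 m / 0.849 m/s = 166100 s = 1.922 d.
k_d L₀/(k_2−k_d) = 0.317×22.2/(0.556−0.317) = 7.037/0.2390 = 29.45 mg/L.
e^(−k_d t) = e^(−0.317×1.922) = 0.5437; e^(−k_2 t) = e^(−0.556×1.922) = 0.3434.
D = 29.45 × (0.5437 − 0.3434) + 3.25 × 0.3434 = 5.897 + 1.116 = 7.013 mg/L.

D ≈ 7.01 mg/L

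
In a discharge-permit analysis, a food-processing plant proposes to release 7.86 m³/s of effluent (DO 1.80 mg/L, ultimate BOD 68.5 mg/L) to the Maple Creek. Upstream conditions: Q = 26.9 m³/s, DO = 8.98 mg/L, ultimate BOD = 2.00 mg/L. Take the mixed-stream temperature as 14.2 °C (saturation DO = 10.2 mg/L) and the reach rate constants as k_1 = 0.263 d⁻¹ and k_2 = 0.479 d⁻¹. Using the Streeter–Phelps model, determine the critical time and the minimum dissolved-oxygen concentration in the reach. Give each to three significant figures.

t_c ≈ 2.09 d; minimum DO ≈ 4.81 mg/L

Mixed DO = (26.9×8.98 + 7.86×1.80)/(26.9+7.86) = 255.7/34.76 = 7.356 mg/L.
Mixed L₀ = (26.9×2.00 + 7.86×68.5)/(34.76) = 592.2/34.76 = 17.04 mg/L.
Initial deficit D₀ = C_s − DO₀ = 10.2 − 7.356 = 2.844 mg/L.
t_c = (1/0.2160) ln[(0.479/0.263)(1 − 2.844×0.2160/(0.263×17.04))] = 4.630 × ln(1.572) = 2.093 d.
D_c = (0.263/0.479) × 17.04 × e^(−0.263×2.093) = 0.5491 × 17.04 × 0.5767 = 5.394 mg/L.
Minimum DO = 10.2 − 5.394 = 4.806 mg/L.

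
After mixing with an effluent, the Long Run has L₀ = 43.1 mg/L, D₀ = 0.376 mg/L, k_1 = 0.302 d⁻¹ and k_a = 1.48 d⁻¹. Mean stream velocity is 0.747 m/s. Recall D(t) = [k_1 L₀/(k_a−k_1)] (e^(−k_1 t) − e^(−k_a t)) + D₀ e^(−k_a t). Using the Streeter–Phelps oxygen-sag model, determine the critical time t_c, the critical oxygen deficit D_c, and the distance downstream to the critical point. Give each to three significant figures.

t_c = [1/(k_a−k_1)] ln[(k_a/k_1)(1 − D₀(k_a−k_1)/(k_1 L₀))]
= [1/(1.48−0.302)] ln[(1.48/0.302)(1 − 0.376×1.178/(0.302×43.1))]
= (1/1.178) ln[4.901 × 0.9660] = 0.8489 × ln(4.734) = 0.8489 × 1.555 = 1.320 d.
D_c = (k_1/k_a) L₀ e^(−k_1 t_c) = (0.302/1.48) × 43.1 × e^(−0.302×1.320) = 0.2041 × 43.1 × 0.6713 = 5.904 mg/L.
x_c = v t_c = 0.747 m/s × 1.320 d × 86400 s/d = 85180 m ≈ 85.2 km.

t_c ≈ 1.32 d; D_c ≈ 5.90 mg/L; x_c ≈ 85.2 km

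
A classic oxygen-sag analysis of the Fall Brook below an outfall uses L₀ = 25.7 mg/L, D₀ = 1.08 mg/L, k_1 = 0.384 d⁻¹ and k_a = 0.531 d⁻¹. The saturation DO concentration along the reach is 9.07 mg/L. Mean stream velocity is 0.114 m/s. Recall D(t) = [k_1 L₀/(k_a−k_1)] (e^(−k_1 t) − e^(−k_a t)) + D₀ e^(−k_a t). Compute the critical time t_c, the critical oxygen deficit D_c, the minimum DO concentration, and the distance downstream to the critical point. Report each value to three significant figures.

t_c = [1/(k_a−k_1)] ln[(k_a/k_1)(1 − D₀(k_a−k_1)/(k_1 L₀))]
= [1/(0.531−0.384)] ln[(0.531/0.384)(1 − 1.08×0.1470/(0.384×25.7))]
= (1/0.1470) ln[1.383 × 0.9839] = 6.803 × ln(1.361) = 6.803 × 0.3079 = 2.095 d.
D_c = (k_1/k_a) L₀ e^(−k_1 t_c) = (0.384/0.531) × 25.7 × e^(−0.384×2.095) = 0.7232 × 25.7 × 0.4474 = 8.315 mg/L.
Minimum DO = C_s − D_c = 9.07 − 8.315 = 0.7550 mg/L.
x_c = v t_c = 0.114 m/s × 2.095 d × 86400 s/d = 20630 m ≈ 20.6 km.

t_c ≈ 2.09 d; D_c ≈ 8.31 mg/L; min DO ≈ 0.755 mg/L; x_c ≈ 20.6 km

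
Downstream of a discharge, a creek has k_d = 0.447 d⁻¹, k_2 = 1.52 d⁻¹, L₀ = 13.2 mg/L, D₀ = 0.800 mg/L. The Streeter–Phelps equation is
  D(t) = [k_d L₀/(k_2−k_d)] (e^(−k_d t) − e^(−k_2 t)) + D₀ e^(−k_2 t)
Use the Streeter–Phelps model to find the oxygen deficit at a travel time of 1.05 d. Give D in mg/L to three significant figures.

D ≈ 2.49 mg/L

k_d L₀/(k_2−k_d) = 0.447×13.2/(1.52−0.447) = 5.900/1.073 = 5.499 mg/L.
e^(−k_d t) = e^(−0.447×1.050) = 0.6254; e^(−k_2 t) = e^(−1.52×1.050) = 0.2027.
D = 5.499 × (0.6254 − 0.2027) + 0.800 × 0.2027 = 2.324 + 0.1622 = 2.487 mg/L.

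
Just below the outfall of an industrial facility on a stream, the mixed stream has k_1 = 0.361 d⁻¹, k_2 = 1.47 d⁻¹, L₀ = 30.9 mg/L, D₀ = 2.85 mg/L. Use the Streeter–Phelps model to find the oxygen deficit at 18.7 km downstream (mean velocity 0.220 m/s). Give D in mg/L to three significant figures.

Travel time t = x/v = 18.7 km / (0.220 m/s) = 18700 m / 0.220 m/s = 85000 s = 0.9838 d.
k_1 L₀/(k_2−k_1) = 0.361×30.9/(1.47−0.361) = 11.15/1.109 = 10.06 mg/L.
e^(−k_1 t) = e^(−0.361×0.9838) = 0.7011; e^(−k_2 t) = e^(−1.47×0.9838) = 0.2355.
D = 10.06 × (0.7011 − 0.2355) + 2.85 × 0.2355 = 4.683 + 0.6711 = 5.354 mg/L.

D ≈ 5.35 mg/L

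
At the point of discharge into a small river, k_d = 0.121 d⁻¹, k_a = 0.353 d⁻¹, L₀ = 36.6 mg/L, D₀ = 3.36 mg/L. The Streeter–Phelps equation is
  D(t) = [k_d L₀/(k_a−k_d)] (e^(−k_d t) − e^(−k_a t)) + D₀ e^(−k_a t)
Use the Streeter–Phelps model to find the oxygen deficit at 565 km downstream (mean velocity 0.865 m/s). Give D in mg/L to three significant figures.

Travel time t = x/v = 565 km / (0.865 m/s) = 565000 m / 0.865 m/s = 653200 s = 7.560 d.
k_d L₀/(k_a−k_d) = 0.121×36.6/(0.353−0.121) = 4.429/0.2320 = 19.09 mg/L.
e^(−k_d t) = e^(−0.121×7.560) = 0.4006; e^(−k_a t) = e^(−0.353×7.560) = 0.06935.
D = 19.09 × (0.4006 − 0.06935) + 3.36 × 0.06935 = 6.324 + 0.2330 = 6.557 mg/L.

D ≈ 6.56 mg/L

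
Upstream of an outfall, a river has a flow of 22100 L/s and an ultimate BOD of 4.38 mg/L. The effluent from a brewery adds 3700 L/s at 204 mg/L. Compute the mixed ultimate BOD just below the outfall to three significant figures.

33.0 mg/L

Flow-weighted mixing: C = (Q_r C_r + Q_w C_w)/(Q_r + Q_w)
= (22100×4.38 + 3700×204)/(22100 + 3700) = 851600/25800 = 33.01 mg/L.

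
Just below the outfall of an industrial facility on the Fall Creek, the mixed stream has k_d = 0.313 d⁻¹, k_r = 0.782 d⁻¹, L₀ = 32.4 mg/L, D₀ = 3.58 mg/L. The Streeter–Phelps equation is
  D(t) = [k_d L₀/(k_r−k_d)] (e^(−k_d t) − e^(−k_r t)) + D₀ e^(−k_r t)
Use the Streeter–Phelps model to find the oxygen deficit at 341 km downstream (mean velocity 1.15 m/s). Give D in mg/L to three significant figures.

Travel time t = x/v = 341 km / (1.15 m/s) = 341000 m / 1.15 m/s = 296500 s = 3.432 d.
k_d L₀/(k_r−k_d) = 0.313×32.4/(0.782−0.313) = 10.14/0.4690 = 21.62 mg/L.
e^(−k_d t) = e^(−0.313×3.432) = 0.3416; e^(−k_r t) = e^(−0.782×3.432) = 0.06830.
D = 21.62 × (0.3416 − 0.06830) + 3.58 × 0.06830 = 5.909 + 0.2445 = 6.153 mg/L.

D ≈ 6.15 mg/L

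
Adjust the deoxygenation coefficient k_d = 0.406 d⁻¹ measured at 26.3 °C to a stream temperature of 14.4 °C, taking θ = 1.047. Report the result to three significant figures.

k_d(T₂) = k_d(T₁) · θ^(T₂−T₁) = 0.406 × 1.047^(14.4−26.3)
= 0.406 × 1.047^-11.9 = 0.406 × 0.5789 = 0.2351 d⁻¹.

k_d ≈ 0.235 d⁻¹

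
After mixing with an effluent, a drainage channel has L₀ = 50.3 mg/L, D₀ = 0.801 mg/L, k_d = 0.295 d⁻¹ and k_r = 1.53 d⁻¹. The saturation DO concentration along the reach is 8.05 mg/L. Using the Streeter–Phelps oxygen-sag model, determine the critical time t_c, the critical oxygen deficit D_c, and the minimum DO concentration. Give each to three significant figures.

t_c = [1/(k_r−k_d)] ln[(k_r/k_d)(1 − D₀(k_r−k_d)/(k_d L₀))]
= [1/(1.53−0.295)] ln[(1.53/0.295)(1 − 0.801×1.235/(0.295×50.3))]
= (1/1.235) ln[5.186 × 0.9333] = 0.8097 × ln(4.841) = 0.8097 × 1.577 = 1.277 d.
L(t_c) = L₀ e^(−k_d t_c) = 50.3 × 0.6861 = 34.51 mg/L, and at the critical point k_r D_c = k_d L, so D_c = (0.295/1.53) × 34.51 = 6.654 mg/L.
Minimum DO = C_s − D_c = 8.05 − 6.654 = 1.396 mg/L.

t_c ≈ 1.28 d; D_c ≈ 6.65 mg/L; min DO ≈ 1.40 mg/L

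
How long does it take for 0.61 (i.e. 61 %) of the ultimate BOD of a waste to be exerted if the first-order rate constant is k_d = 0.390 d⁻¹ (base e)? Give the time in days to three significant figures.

y/L₀ = 1 − e^(−k_d t) = 0.61 ⇒ e^(−k_d t) = 0.390
t = −ln(0.390) / 0.390 = 0.9416 / 0.390 = 2.414 d.

t ≈ 2.41 d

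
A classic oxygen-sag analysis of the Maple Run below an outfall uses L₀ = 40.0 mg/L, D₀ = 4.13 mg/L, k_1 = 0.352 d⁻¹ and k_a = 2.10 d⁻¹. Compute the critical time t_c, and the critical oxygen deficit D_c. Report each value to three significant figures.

t_c ≈ 0.610 d; D_c ≈ 5.41 mg/L

t_c = [1/(k_a−k_1)] ln[(k_a/k_1)(1 − D₀(k_a−k_1)/(k_1 L₀))]
= [1/(2.10−0.352)] ln[(2.10/0.352)(1 − 4.13×1.748/(0.352×40.0))]
= (1/1.748) ln[5.966 × 0.4873] = 0.5721 × ln(2.907) = 0.5721 × 1.067 = 0.6105 d.
D_c = (k_1/k_a) L₀ e^(−k_1 t_c) = (0.352/2.10) × 40.0 × e^(−0.352×0.6105) = 0.1676 × 40.0 × 0.8066 = 5.408 mg/L.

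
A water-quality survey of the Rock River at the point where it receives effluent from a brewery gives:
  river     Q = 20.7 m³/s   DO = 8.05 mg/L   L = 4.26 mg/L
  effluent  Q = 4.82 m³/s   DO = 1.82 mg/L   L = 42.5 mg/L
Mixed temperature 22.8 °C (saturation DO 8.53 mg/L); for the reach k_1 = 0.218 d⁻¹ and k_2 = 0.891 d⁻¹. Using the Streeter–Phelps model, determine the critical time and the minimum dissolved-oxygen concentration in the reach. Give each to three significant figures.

t_c ≈ 1.22 d; minimum DO ≈ 6.37 mg/L

Mixed DO = (20.7×8.05 + 4.82×1.82)/(20.7+4.82) = 175.4/25.52 = 6.873 mg/L.
Mixed L₀ = (20.7×4.26 + 4.82×42.5)/(25.52) = 293.0/25.52 = 11.48 mg/L.
Initial deficit D₀ = C_s − DO₀ = 8.53 − 6.873 = 1.657 mg/L.
t_c = (1/0.6730) ln[(0.891/0.218)(1 − 1.657×0.6730/(0.218×11.48))] = 1.486 × ln(2.267) = 1.216 d.
D_c = (0.218/0.891) × 11.48 × e^(−0.218×1.216) = 0.2447 × 11.48 × 0.7671 = 2.155 mg/L.
Minimum DO = 8.53 − 2.155 = 6.375 mg/L.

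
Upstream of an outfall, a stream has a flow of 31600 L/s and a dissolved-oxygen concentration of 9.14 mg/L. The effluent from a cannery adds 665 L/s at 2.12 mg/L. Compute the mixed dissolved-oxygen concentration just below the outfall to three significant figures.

9.00 mg/L

Flow-weighted mixing: C = (Q_r C_r + Q_w C_w)/(Q_r + Q_w)
= (31600×9.14 + 665×2.12)/(31600 + 665) = 290200/32260 = 8.995 mg/L.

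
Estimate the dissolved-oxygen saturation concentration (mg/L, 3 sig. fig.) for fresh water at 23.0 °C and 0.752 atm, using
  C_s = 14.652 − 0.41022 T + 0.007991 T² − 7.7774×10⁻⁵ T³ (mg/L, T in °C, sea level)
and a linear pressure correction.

C_s ≈ 6.39 mg/L

At sea level: C_s = 14.652 − 0.41022×23.0 + 0.007991×23.0² − 7.7774×10⁻⁵×23.0³ = 8.498 mg/L.
Pressure correction: C_s' = 8.498 × 0.752 = 6.390 mg/L.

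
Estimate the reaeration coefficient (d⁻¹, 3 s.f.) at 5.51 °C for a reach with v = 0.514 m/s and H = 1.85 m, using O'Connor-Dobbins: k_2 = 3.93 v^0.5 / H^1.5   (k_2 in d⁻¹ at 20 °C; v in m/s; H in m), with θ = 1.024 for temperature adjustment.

k_2(20) = 3.93 × 0.514^0.5 / 1.85^1.5 = 3.93 × 0.7169 / 2.516 = 1.120 d⁻¹.
k_2(5.51) = 1.120 × 1.024^(5.51−20) = 1.120 × 0.7092 = 0.7941 d⁻¹.

k_2 ≈ 0.794 d⁻¹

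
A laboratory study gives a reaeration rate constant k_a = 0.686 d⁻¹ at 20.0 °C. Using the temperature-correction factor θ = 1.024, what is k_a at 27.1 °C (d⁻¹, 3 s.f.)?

k_a(T₂) = k_a(T₁) · θ^(T₂−T₁) = 0.686 × 1.024^(27.1−20.0)
= 0.686 × 1.024^7.10 = 0.686 × 1.183 = 0.8118 d⁻¹.

k_a ≈ 0.812 d⁻¹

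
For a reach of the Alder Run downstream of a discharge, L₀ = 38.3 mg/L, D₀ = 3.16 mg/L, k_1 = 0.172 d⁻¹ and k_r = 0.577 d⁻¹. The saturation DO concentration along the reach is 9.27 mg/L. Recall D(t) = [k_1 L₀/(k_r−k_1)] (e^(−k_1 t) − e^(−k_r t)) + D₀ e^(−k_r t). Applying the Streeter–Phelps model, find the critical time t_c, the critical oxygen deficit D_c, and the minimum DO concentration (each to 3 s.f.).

t_c = [1/(k_r−k_1)] ln[(k_r/k_1)(1 − D₀(k_r−k_1)/(k_1 L₀))]
= [1/(0.577−0.172)] ln[(0.577/0.172)(1 − 3.16×0.4050/(0.172×38.3))]
= (1/0.4050) ln[3.355 × 0.8057] = 2.469 × ln(2.703) = 2.469 × 0.9943 = 2.455 d.
L(t_c) = L₀ e^(−k_1 t_c) = 38.3 × 0.6555 = 25.11 mg/L, and at the critical point k_r D_c = k_1 L, so D_c = (0.172/0.577) × 25.11 = 7.484 mg/L.
Minimum DO = C_s − D_c = 9.27 − 7.484 = 1.786 mg/L.

t_c ≈ 2.46 d; D_c ≈ 7.48 mg/L; min DO ≈ 1.79 mg/L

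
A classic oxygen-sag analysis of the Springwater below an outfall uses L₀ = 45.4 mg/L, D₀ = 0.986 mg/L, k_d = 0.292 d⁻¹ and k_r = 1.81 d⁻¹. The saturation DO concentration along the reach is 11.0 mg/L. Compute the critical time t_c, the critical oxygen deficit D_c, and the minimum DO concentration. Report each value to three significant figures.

t_c ≈ 1.12 d; D_c ≈ 5.28 mg/L; min DO ≈ 5.72 mg/L

t_c = [1/(k_r−k_d)] ln[(k_r/k_d)(1 − D₀(k_r−k_d)/(k_d L₀))]
= [1/(1.81−0.292)] ln[(1.81/0.292)(1 − 0.986×1.518/(0.292×45.4))]
= (1/1.518) ln[6.199 × 0.8871] = 0.6588 × ln(5.499) = 0.6588 × 1.705 = 1.123 d.
L(t_c) = L₀ e^(−k_d t_c) = 45.4 × 0.7204 = 32.71 mg/L, and at the critical point k_r D_c = k_d L, so D_c = (0.292/1.81) × 32.71 = 5.277 mg/L.
Minimum DO = C_s − D_c = 11.0 − 5.277 = 5.723 mg/L.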